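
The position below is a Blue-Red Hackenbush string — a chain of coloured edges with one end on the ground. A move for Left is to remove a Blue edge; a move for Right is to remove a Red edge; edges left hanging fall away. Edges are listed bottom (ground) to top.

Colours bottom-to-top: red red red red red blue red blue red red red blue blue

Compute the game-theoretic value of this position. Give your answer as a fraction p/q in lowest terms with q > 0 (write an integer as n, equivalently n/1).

-1209/256

val(r) = { none | 0 } -> -1
val(rr) = { none | -1,0 } -> -2
val(rrr) = { none | -2,-1,0 } -> -3
val(rrrr) = { none | -3,-2,-1,0 } -> -4
val(rrrrr) = { none | -4,-3,-2,-1,0 } -> -5
val(rrrrrb) = { -5 | -4,-3,-2,-1,0 } -> -9/2
val(rrrrrbr) = { -5 | -9/2,-4,-3,-2,-1,0 } -> -19/4
val(rrrrrbrb) = { -5,-19/4 | -9/2,-4,-3,-2,-1,0 } -> -37/8
val(rrrrrbrbr) = { -5,-19/4 | -37/8,-9/2,-4,-3,-2,-1,0 } -> -75/16
val(rrrrrbrbrr) = { -5,-19/4 | -75/16,-37/8,-9/2,-4,-3,-2,-1,0 } -> -151/32
val(rrrrrbrbrrr) = { -5,-19/4 | -151/32,-75/16,-37/8,-9/2,-4,-3,-2,-1,0 } -> -303/64
val(rrrrrbrbrrrb) = { -5,-19/4,-303/64 | -151/32,-75/16,-37/8,-9/2,-4,-3,-2,-1,0 } -> -605/128
val(rrrrrbrbrrrbb) = { -5,-19/4,-303/64,-605/128 | -151/32,-75/16,-37/8,-9/2,-4,-3,-2,-1,0 } -> -1209/256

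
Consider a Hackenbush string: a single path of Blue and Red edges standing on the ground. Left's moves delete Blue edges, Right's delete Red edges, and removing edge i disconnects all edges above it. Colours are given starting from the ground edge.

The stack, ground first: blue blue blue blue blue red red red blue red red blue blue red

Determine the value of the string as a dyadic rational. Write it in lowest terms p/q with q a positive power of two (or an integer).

value(b) = { 0 | ∅ } so 1
value(bb) = { 0,1 | ∅ } so 2
value(bbb) = { 0,1,2 | ∅ } so 3
value(bbbb) = { 0,1,2,3 | ∅ } so 4
value(bbbbb) = { 0,1,2,3,4 | ∅ } so 5
value(bbbbbr) = { 0,1,2,3,4 | 5 } so 9/2
value(bbbbbrr) = { 0,1,2,3,4 | 9/2,5 } so 17/4
value(bbbbbrrr) = { 0,1,2,3,4 | 17/4,9/2,5 } so 33/8
value(bbbbbrrrb) = { 0,1,2,3,4,33/8 | 17/4,9/2,5 } so 67/16
value(bbbbbrrrbr) = { 0,1,2,3,4,33/8 | 67/16,17/4,9/2,5 } so 133/32
value(bbbbbrrrbrr) = { 0,1,2,3,4,33/8 | 133/32,67/16,17/4,9/2,5 } so 265/64
value(bbbbbrrrbrrb) = { 0,1,2,3,4,33/8,265/64 | 133/32,67/16,17/4,9/2,5 } so 531/128
value(bbbbbrrrbrrbb) = { 0,1,2,3,4,33/8,265/64,531/128 | 133/32,67/16,17/4,9/2,5 } so 1063/256
value(bbbbbrrrbrrbbr) = { 0,1,2,3,4,33/8,265/64,531/128 | 1063/256,133/32,67/16,17/4,9/2,5 } so 2125/512

2125/512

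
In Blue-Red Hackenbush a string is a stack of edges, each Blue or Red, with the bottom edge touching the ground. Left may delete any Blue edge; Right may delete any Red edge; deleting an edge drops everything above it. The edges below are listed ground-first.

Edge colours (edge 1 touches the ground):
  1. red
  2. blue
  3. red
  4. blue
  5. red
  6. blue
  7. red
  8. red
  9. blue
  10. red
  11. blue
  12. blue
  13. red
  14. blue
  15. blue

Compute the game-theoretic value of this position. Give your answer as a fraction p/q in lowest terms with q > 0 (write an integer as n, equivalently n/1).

-11081/16384

Recurse on prefixes of the 15-edge string red blue red blue red blue red red blue red blue blue red blue blue:
G_1 [r]  L=[∅]  R=[0]  ⇒ -1
G_2 [rb]  L=[-1]  R=[0]  ⇒ -1/2
G_3 [rbr]  L=[-1]  R=[-1/2; 0]  ⇒ -3/4
G_4 [rbrb]  L=[-1; -3/4]  R=[-1/2; 0]  ⇒ -5/8
G_5 [rbrbr]  L=[-1; -3/4]  R=[-5/8; -1/2; 0]  ⇒ -11/16
G_6 [rbrbrb]  L=[-1; -3/4; -11/16]  R=[-5/8; -1/2; 0]  ⇒ -21/32
G_7 [rbrbrbr]  L=[-1; -3/4; -11/16]  R=[-21/32; -5/8; -1/2; 0]  ⇒ -43/64
G_8 [rbrbrbrr]  L=[-1; -3/4; -11/16]  R=[-43/64; -21/32; -5/8; -1/2; 0]  ⇒ -87/128
G_9 [rbrbrbrrb]  L=[-1; -3/4; -11/16; -87/128]  R=[-43/64; -21/32; -5/8; -1/2; 0]  ⇒ -173/256
G_10 [rbrbrbrrbr]  L=[-1; -3/4; -11/16; -87/128]  R=[-173/256; -43/64; -21/32; -5/8; -1/2; 0]  ⇒ -347/512
G_11 [rbrbrbrrbrb]  L=[-1; -3/4; -11/16; -87/128; -347/512]  R=[-173/256; -43/64; -21/32; -5/8; -1/2; 0]  ⇒ -693/1024
G_12 [rbrbrbrrbrbb]  L=[-1; -3/4; -11/16; -87/128; -347/512; -693/1024]  R=[-173/256; -43/64; -21/32; -5/8; -1/2; 0]  ⇒ -1385/2048
G_13 [rbrbrbrrbrbbr]  L=[-1; -3/4; -11/16; -87/128; -347/512; -693/1024]  R=[-1385/2048; -173/256; -43/64; -21/32; -5/8; -1/2; 0]  ⇒ -2771/4096
G_14 [rbrbrbrrbrbbrb]  L=[-1; -3/4; -11/16; -87/128; -347/512; -693/1024; -2771/4096]  R=[-1385/2048; -173/256; -43/64; -21/32; -5/8; -1/2; 0]  ⇒ -5541/8192
G_15 [rbrbrbrrbrbbrbb]  L=[-1; -3/4; -11/16; -87/128; -347/512; -693/1024; -2771/4096; -5541/8192]  R=[-1385/2048; -173/256; -43/64; -21/32; -5/8; -1/2; 0]  ⇒ -11081/16384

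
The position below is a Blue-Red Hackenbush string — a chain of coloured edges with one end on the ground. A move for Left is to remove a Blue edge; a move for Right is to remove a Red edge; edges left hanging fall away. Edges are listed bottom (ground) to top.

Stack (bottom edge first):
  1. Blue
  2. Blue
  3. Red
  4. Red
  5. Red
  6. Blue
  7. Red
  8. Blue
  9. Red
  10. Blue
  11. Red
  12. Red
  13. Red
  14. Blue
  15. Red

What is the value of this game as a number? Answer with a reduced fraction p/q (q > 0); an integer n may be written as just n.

9541/8192

Prefix values for Blue Blue Red Red Red Blue Red Blue Red Blue Red Red Red Blue Red via {L|R} + simplicity:
1 of 15 · B · max L 0 · min R +∞ => 1
2 of 15 · BB · max L 1 · min R +∞ => 2
3 of 15 · BBR · max L 1 · min R 2 => 3/2
4 of 15 · BBRR · max L 1 · min R 3/2 => 5/4
5 of 15 · BBRRR · max L 1 · min R 5/4 => 9/8
6 of 15 · BBRRRB · max L 9/8 · min R 5/4 => 19/16
7 of 15 · BBRRRBR · max L 9/8 · min R 19/16 => 37/32
8 of 15 · BBRRRBRB · max L 37/32 · min R 19/16 => 75/64
9 of 15 · BBRRRBRBR · max L 37/32 · min R 75/64 => 149/128
10 of 15 · BBRRRBRBRB · max L 149/128 · min R 75/64 => 299/256
11 of 15 · BBRRRBRBRBR · max L 149/128 · min R 299/256 => 597/512
12 of 15 · BBRRRBRBRBRR · max L 149/128 · min R 597/512 => 1193/1024
13 of 15 · BBRRRBRBRBRRR · max L 149/128 · min R 1193/1024 => 2385/2048
14 of 15 · BBRRRBRBRBRRRB · max L 2385/2048 · min R 1193/1024 => 4771/4096
15 of 15 · BBRRRBRBRBRRRBR · max L 2385/2048 · min R 4771/4096 => 9541/8192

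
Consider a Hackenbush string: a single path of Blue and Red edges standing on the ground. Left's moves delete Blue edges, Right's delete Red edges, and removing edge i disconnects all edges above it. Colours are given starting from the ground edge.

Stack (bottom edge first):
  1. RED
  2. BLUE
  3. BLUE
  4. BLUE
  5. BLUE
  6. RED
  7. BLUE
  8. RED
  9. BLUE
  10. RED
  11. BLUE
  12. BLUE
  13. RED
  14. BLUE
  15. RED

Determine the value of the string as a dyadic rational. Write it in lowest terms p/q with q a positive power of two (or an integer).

-1355/16384

Prefix values for RED BLUE BLUE BLUE BLUE RED BLUE RED BLUE RED BLUE BLUE RED BLUE RED via {L|R} + simplicity:
value(R) = { · | 0 } = -1
value(RB) = { -1 | 0 } = -1/2
value(RBB) = { -1, -1/2 | 0 } = -1/4
value(RBBB) = { -1, -1/2, -1/4 | 0 } = -1/8
value(RBBBB) = { -1, -1/2, -1/4, -1/8 | 0 } = -1/16
value(RBBBBR) = { -1, -1/2, -1/4, -1/8 | -1/16, 0 } = -3/32
value(RBBBBRB) = { -1, -1/2, -1/4, -1/8, -3/32 | -1/16, 0 } = -5/64
value(RBBBBRBR) = { -1, -1/2, -1/4, -1/8, -3/32 | -5/64, -1/16, 0 } = -11/128
value(RBBBBRBRB) = { -1, -1/2, -1/4, -1/8, -3/32, -11/128 | -5/64, -1/16, 0 } = -21/256
value(RBBBBRBRBR) = { -1, -1/2, -1/4, -1/8, -3/32, -11/128 | -21/256, -5/64, -1/16, 0 } = -43/512
value(RBBBBRBRBRB) = { -1, -1/2, -1/4, -1/8, -3/32, -11/128, -43/512 | -21/256, -5/64, -1/16, 0 } = -85/1024
value(RBBBBRBRBRBB) = { -1, -1/2, -1/4, -1/8, -3/32, -11/128, -43/512, -85/1024 | -21/256, -5/64, -1/16, 0 } = -169/2048
value(RBBBBRBRBRBBR) = { -1, -1/2, -1/4, -1/8, -3/32, -11/128, -43/512, -85/1024 | -169/2048, -21/256, -5/64, -1/16, 0 } = -339/4096
value(RBBBBRBRBRBBRB) = { -1, -1/2, -1/4, -1/8, -3/32, -11/128, -43/512, -85/1024, -339/4096 | -169/2048, -21/256, -5/64, -1/16, 0 } = -677/8192
value(RBBBBRBRBRBBRBR) = { -1, -1/2, -1/4, -1/8, -3/32, -11/128, -43/512, -85/1024, -339/4096 | -677/8192, -169/2048, -21/256, -5/64, -1/16, 0 } = -1355/16384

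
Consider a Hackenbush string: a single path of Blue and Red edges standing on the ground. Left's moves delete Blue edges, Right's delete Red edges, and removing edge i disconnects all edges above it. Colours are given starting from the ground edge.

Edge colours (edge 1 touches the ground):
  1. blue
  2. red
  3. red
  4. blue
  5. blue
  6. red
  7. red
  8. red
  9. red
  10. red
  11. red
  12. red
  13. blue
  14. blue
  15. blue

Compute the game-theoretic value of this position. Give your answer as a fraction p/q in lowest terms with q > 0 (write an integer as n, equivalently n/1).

Prefix values for blue red red blue blue red red red red red red red blue blue blue via {L|R} + simplicity:
edge 1 of 15 (blue): { 0 | ∅ } — 1
edge 2 of 15 (red): { 0 | 1 } — 1/2
edge 3 of 15 (red): { 0 | 1/2 1 } — 1/4
edge 4 of 15 (blue): { 0 1/4 | 1/2 1 } — 3/8
edge 5 of 15 (blue): { 0 1/4 3/8 | 1/2 1 } — 7/16
edge 6 of 15 (red): { 0 1/4 3/8 | 7/16 1/2 1 } — 13/32
edge 7 of 15 (red): { 0 1/4 3/8 | 13/32 7/16 1/2 1 } — 25/64
edge 8 of 15 (red): { 0 1/4 3/8 | 25/64 13/32 7/16 1/2 1 } — 49/128
edge 9 of 15 (red): { 0 1/4 3/8 | 49/128 25/64 13/32 7/16 1/2 1 } — 97/256
edge 10 of 15 (red): { 0 1/4 3/8 | 97/256 49/128 25/64 13/32 7/16 1/2 1 } — 193/512
edge 11 of 15 (red): { 0 1/4 3/8 | 193/512 97/256 49/128 25/64 13/32 7/16 1/2 1 } — 385/1024
edge 12 of 15 (red): { 0 1/4 3/8 | 385/1024 193/512 97/256 49/128 25/64 13/32 7/16 1/2 1 } — 769/2048
edge 13 of 15 (blue): { 0 1/4 3/8 769/2048 | 385/1024 193/512 97/256 49/128 25/64 13/32 7/16 1/2 1 } — 1539/4096
edge 14 of 15 (blue): { 0 1/4 3/8 769/2048 1539/4096 | 385/1024 193/512 97/256 49/128 25/64 13/32 7/16 1/2 1 } — 3079/8192
edge 15 of 15 (blue): { 0 1/4 3/8 769/2048 1539/4096 3079/8192 | 385/1024 193/512 97/256 49/128 25/64 13/32 7/16 1/2 1 } — 6159/16384

6159/16384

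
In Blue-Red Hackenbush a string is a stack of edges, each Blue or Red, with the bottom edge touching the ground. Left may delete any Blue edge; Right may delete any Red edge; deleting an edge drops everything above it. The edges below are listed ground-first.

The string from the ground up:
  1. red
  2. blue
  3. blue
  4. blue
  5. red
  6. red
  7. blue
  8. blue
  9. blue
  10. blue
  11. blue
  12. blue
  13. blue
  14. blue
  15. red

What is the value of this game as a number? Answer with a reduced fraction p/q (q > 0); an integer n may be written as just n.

-3075/16384

Build G(s[:k]) for k = 1..15, string s = red blue blue blue red red blue blue blue blue blue blue blue blue red.
r: Left { (no moves) }, Right { 0 } gives simplest -1
rb: Left { -1 }, Right { 0 } gives simplest -1/2
rbb: Left { -1 -1/2 }, Right { 0 } gives simplest -1/4
rbbb: Left { -1 -1/2 -1/4 }, Right { 0 } gives simplest -1/8
rbbbr: Left { -1 -1/2 -1/4 }, Right { -1/8 0 } gives simplest -3/16
rbbbrr: Left { -1 -1/2 -1/4 }, Right { -3/16 -1/8 0 } gives simplest -7/32
rbbbrrb: Left { -1 -1/2 -1/4 -7/32 }, Right { -3/16 -1/8 0 } gives simplest -13/64
rbbbrrbb: Left { -1 -1/2 -1/4 -7/32 -13/64 }, Right { -3/16 -1/8 0 } gives simplest -25/128
rbbbrrbbb: Left { -1 -1/2 -1/4 -7/32 -13/64 -25/128 }, Right { -3/16 -1/8 0 } gives simplest -49/256
rbbbrrbbbb: Left { -1 -1/2 -1/4 -7/32 -13/64 -25/128 -49/256 }, Right { -3/16 -1/8 0 } gives simplest -97/512
rbbbrrbbbbb: Left { -1 -1/2 -1/4 -7/32 -13/64 -25/128 -49/256 -97/512 }, Right { -3/16 -1/8 0 } gives simplest -193/1024
rbbbrrbbbbbb: Left { -1 -1/2 -1/4 -7/32 -13/64 -25/128 -49/256 -97/512 -193/1024 }, Right { -3/16 -1/8 0 } gives simplest -385/2048
rbbbrrbbbbbbb: Left { -1 -1/2 -1/4 -7/32 -13/64 -25/128 -49/256 -97/512 -193/1024 -385/2048 }, Right { -3/16 -1/8 0 } gives simplest -769/4096
rbbbrrbbbbbbbb: Left { -1 -1/2 -1/4 -7/32 -13/64 -25/128 -49/256 -97/512 -193/1024 -385/2048 -769/4096 }, Right { -3/16 -1/8 0 } gives simplest -1537/8192
rbbbrrbbbbbbbbr: Left { -1 -1/2 -1/4 -7/32 -13/64 -25/128 -49/256 -97/512 -193/1024 -385/2048 -769/4096 }, Right { -1537/8192 -3/16 -1/8 0 } gives simplest -3075/16384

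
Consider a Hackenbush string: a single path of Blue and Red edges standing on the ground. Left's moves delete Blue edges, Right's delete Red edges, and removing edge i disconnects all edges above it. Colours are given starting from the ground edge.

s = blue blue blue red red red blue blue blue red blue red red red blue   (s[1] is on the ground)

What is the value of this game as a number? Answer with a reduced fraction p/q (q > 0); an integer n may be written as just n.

Recurse on prefixes of the 15-edge string blue blue blue red red red blue blue blue red blue red red red blue:
step 1: add blue to get b; options L={ 0 } R={ (no moves) } -> 1
step 2: add blue to get bb; options L={ 0,1 } R={ (no moves) } -> 2
step 3: add blue to get bbb; options L={ 0,1,2 } R={ (no moves) } -> 3
step 4: add red to get bbbr; options L={ 0,1,2 } R={ 3 } -> 5/2
step 5: add red to get bbbrr; options L={ 0,1,2 } R={ 5/2,3 } -> 9/4
step 6: add red to get bbbrrr; options L={ 0,1,2 } R={ 9/4,5/2,3 } -> 17/8
step 7: add blue to get bbbrrrb; options L={ 0,1,2,17/8 } R={ 9/4,5/2,3 } -> 35/16
step 8: add blue to get bbbrrrbb; options L={ 0,1,2,17/8,35/16 } R={ 9/4,5/2,3 } -> 71/32
step 9: add blue to get bbbrrrbbb; options L={ 0,1,2,17/8,35/16,71/32 } R={ 9/4,5/2,3 } -> 143/64
step 10: add red to get bbbrrrbbbr; options L={ 0,1,2,17/8,35/16,71/32 } R={ 143/64,9/4,5/2,3 } -> 285/128
step 11: add blue to get bbbrrrbbbrb; options L={ 0,1,2,17/8,35/16,71/32,285/128 } R={ 143/64,9/4,5/2,3 } -> 571/256
step 12: add red to get bbbrrrbbbrbr; options L={ 0,1,2,17/8,35/16,71/32,285/128 } R={ 571/256,143/64,9/4,5/2,3 } -> 1141/512
step 13: add red to get bbbrrrbbbrbrr; options L={ 0,1,2,17/8,35/16,71/32,285/128 } R={ 1141/512,571/256,143/64,9/4,5/2,3 } -> 2281/1024
step 14: add red to get bbbrrrbbbrbrrr; options L={ 0,1,2,17/8,35/16,71/32,285/128 } R={ 2281/1024,1141/512,571/256,143/64,9/4,5/2,3 } -> 4561/2048
step 15: add blue to get bbbrrrbbbrbrrrb; options L={ 0,1,2,17/8,35/16,71/32,285/128,4561/2048 } R={ 2281/1024,1141/512,571/256,143/64,9/4,5/2,3 } -> 9123/4096

9123/4096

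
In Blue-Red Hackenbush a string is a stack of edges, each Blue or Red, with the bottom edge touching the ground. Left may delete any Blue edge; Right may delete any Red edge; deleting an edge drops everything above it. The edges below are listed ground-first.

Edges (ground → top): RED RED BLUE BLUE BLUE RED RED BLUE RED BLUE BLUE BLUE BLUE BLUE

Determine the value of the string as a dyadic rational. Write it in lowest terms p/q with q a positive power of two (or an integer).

1 of 14 · R · max L −∞ · min R 0 gives -1
2 of 14 · RR · max L −∞ · min R -1 gives -2
3 of 14 · RRB · max L -2 · min R -1 gives -3/2
4 of 14 · RRBB · max L -3/2 · min R -1 gives -5/4
5 of 14 · RRBBB · max L -5/4 · min R -1 gives -9/8
6 of 14 · RRBBBR · max L -5/4 · min R -9/8 gives -19/16
7 of 14 · RRBBBRR · max L -5/4 · min R -19/16 gives -39/32
8 of 14 · RRBBBRRB · max L -39/32 · min R -19/16 gives -77/64
9 of 14 · RRBBBRRBR · max L -39/32 · min R -77/64 gives -155/128
10 of 14 · RRBBBRRBRB · max L -155/128 · min R -77/64 gives -309/256
11 of 14 · RRBBBRRBRBB · max L -309/256 · min R -77/64 gives -617/512
12 of 14 · RRBBBRRBRBBB · max L -617/512 · min R -77/64 gives -1233/1024
13 of 14 · RRBBBRRBRBBBB · max L -1233/1024 · min R -77/64 gives -2465/2048
14 of 14 · RRBBBRRBRBBBBB · max L -2465/2048 · min R -77/64 gives -4929/4096

-4929/4096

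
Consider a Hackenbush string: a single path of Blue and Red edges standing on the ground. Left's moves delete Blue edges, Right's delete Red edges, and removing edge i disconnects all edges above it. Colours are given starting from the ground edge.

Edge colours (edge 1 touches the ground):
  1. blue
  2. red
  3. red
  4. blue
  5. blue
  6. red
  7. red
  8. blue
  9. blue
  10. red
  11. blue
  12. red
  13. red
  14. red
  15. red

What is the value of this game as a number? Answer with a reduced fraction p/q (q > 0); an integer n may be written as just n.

Build value(s[:k]) for k = 1..15, string s = blue red red blue blue red red blue blue red blue red red red red.
value_1 [b]  L=[0]  R=[∅]  -> 1
value_2 [br]  L=[0]  R=[1]  -> 1/2
value_3 [brr]  L=[0]  R=[1/2,1]  -> 1/4
value_4 [brrb]  L=[0,1/4]  R=[1/2,1]  -> 3/8
value_5 [brrbb]  L=[0,1/4,3/8]  R=[1/2,1]  -> 7/16
value_6 [brrbbr]  L=[0,1/4,3/8]  R=[7/16,1/2,1]  -> 13/32
value_7 [brrbbrr]  L=[0,1/4,3/8]  R=[13/32,7/16,1/2,1]  -> 25/64
value_8 [brrbbrrb]  L=[0,1/4,3/8,25/64]  R=[13/32,7/16,1/2,1]  -> 51/128
value_9 [brrbbrrbb]  L=[0,1/4,3/8,25/64,51/128]  R=[13/32,7/16,1/2,1]  -> 103/256
value_10 [brrbbrrbbr]  L=[0,1/4,3/8,25/64,51/128]  R=[103/256,13/32,7/16,1/2,1]  -> 205/512
value_11 [brrbbrrbbrb]  L=[0,1/4,3/8,25/64,51/128,205/512]  R=[103/256,13/32,7/16,1/2,1]  -> 411/1024
value_12 [brrbbrrbbrbr]  L=[0,1/4,3/8,25/64,51/128,205/512]  R=[411/1024,103/256,13/32,7/16,1/2,1]  -> 821/2048
value_13 [brrbbrrbbrbrr]  L=[0,1/4,3/8,25/64,51/128,205/512]  R=[821/2048,411/1024,103/256,13/32,7/16,1/2,1]  -> 1641/4096
value_14 [brrbbrrbbrbrrr]  L=[0,1/4,3/8,25/64,51/128,205/512]  R=[1641/4096,821/2048,411/1024,103/256,13/32,7/16,1/2,1]  -> 3281/8192
value_15 [brrbbrrbbrbrrrr]  L=[0,1/4,3/8,25/64,51/128,205/512]  R=[3281/8192,1641/4096,821/2048,411/1024,103/256,13/32,7/16,1/2,1]  -> 6561/16384

6561/16384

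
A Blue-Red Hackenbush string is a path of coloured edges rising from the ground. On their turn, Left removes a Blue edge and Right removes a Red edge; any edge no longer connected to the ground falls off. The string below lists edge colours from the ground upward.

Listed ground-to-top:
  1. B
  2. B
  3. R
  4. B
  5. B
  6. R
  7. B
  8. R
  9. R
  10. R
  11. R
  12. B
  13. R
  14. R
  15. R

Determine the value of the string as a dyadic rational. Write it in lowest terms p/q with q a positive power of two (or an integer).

14865/8192

Build value(s[:k]) for k = 1..15, string s = B B R B B R B R R R R B R R R.
value_1 [B]  L=[0]  R=[none]  = 1
value_2 [BB]  L=[0, 1]  R=[none]  = 2
value_3 [BBR]  L=[0, 1]  R=[2]  = 3/2
value_4 [BBRB]  L=[0, 1, 3/2]  R=[2]  = 7/4
value_5 [BBRBB]  L=[0, 1, 3/2, 7/4]  R=[2]  = 15/8
value_6 [BBRBBR]  L=[0, 1, 3/2, 7/4]  R=[15/8, 2]  = 29/16
value_7 [BBRBBRB]  L=[0, 1, 3/2, 7/4, 29/16]  R=[15/8, 2]  = 59/32
value_8 [BBRBBRBR]  L=[0, 1, 3/2, 7/4, 29/16]  R=[59/32, 15/8, 2]  = 117/64
value_9 [BBRBBRBRR]  L=[0, 1, 3/2, 7/4, 29/16]  R=[117/64, 59/32, 15/8, 2]  = 233/128
value_10 [BBRBBRBRRR]  L=[0, 1, 3/2, 7/4, 29/16]  R=[233/128, 117/64, 59/32, 15/8, 2]  = 465/256
value_11 [BBRBBRBRRRR]  L=[0, 1, 3/2, 7/4, 29/16]  R=[465/256, 233/128, 117/64, 59/32, 15/8, 2]  = 929/512
value_12 [BBRBBRBRRRRB]  L=[0, 1, 3/2, 7/4, 29/16, 929/512]  R=[465/256, 233/128, 117/64, 59/32, 15/8, 2]  = 1859/1024
value_13 [BBRBBRBRRRRBR]  L=[0, 1, 3/2, 7/4, 29/16, 929/512]  R=[1859/1024, 465/256, 233/128, 117/64, 59/32, 15/8, 2]  = 3717/2048
value_14 [BBRBBRBRRRRBRR]  L=[0, 1, 3/2, 7/4, 29/16, 929/512]  R=[3717/2048, 1859/1024, 465/256, 233/128, 117/64, 59/32, 15/8, 2]  = 7433/4096
value_15 [BBRBBRBRRRRBRRR]  L=[0, 1, 3/2, 7/4, 29/16, 929/512]  R=[7433/4096, 3717/2048, 1859/1024, 465/256, 233/128, 117/64, 59/32, 15/8, 2]  = 14865/8192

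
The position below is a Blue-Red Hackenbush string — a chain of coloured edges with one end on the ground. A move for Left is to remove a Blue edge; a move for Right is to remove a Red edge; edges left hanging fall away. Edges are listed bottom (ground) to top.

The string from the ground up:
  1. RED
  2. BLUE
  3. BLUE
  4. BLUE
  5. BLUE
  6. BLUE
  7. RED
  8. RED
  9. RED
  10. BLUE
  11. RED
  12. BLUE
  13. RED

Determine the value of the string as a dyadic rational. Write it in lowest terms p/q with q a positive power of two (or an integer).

-235/4096

R: Left { ∅ }, Right { 0 } => simplest -1
RB: Left { -1 }, Right { 0 } => simplest -1/2
RBB: Left { -1 -1/2 }, Right { 0 } => simplest -1/4
RBBB: Left { -1 -1/2 -1/4 }, Right { 0 } => simplest -1/8
RBBBB: Left { -1 -1/2 -1/4 -1/8 }, Right { 0 } => simplest -1/16
RBBBBB: Left { -1 -1/2 -1/4 -1/8 -1/16 }, Right { 0 } => simplest -1/32
RBBBBBR: Left { -1 -1/2 -1/4 -1/8 -1/16 }, Right { -1/32 0 } => simplest -3/64
RBBBBBRR: Left { -1 -1/2 -1/4 -1/8 -1/16 }, Right { -3/64 -1/32 0 } => simplest -7/128
RBBBBBRRR: Left { -1 -1/2 -1/4 -1/8 -1/16 }, Right { -7/128 -3/64 -1/32 0 } => simplest -15/256
RBBBBBRRRB: Left { -1 -1/2 -1/4 -1/8 -1/16 -15/256 }, Right { -7/128 -3/64 -1/32 0 } => simplest -29/512
RBBBBBRRRBR: Left { -1 -1/2 -1/4 -1/8 -1/16 -15/256 }, Right { -29/512 -7/128 -3/64 -1/32 0 } => simplest -59/1024
RBBBBBRRRBRB: Left { -1 -1/2 -1/4 -1/8 -1/16 -15/256 -59/1024 }, Right { -29/512 -7/128 -3/64 -1/32 0 } => simplest -117/2048
RBBBBBRRRBRBR: Left { -1 -1/2 -1/4 -1/8 -1/16 -15/256 -59/1024 }, Right { -117/2048 -29/512 -7/128 -3/64 -1/32 0 } => simplest -235/4096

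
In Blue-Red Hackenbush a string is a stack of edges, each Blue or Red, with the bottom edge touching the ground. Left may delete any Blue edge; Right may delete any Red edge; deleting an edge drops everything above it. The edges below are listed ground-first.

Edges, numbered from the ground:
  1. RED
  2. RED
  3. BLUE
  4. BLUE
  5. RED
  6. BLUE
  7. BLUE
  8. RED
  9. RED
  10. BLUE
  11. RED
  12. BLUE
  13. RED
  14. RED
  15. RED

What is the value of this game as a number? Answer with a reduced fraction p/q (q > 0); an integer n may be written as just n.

Recurse on prefixes of the 15-edge string RED RED BLUE BLUE RED BLUE BLUE RED RED BLUE RED BLUE RED RED RED:
value(R) = { ∅ | 0 } — -1
value(RR) = { ∅ | -1 0 } — -2
value(RRB) = { -2 | -1 0 } — -3/2
value(RRBB) = { -2 -3/2 | -1 0 } — -5/4
value(RRBBR) = { -2 -3/2 | -5/4 -1 0 } — -11/8
value(RRBBRB) = { -2 -3/2 -11/8 | -5/4 -1 0 } — -21/16
value(RRBBRBB) = { -2 -3/2 -11/8 -21/16 | -5/4 -1 0 } — -41/32
value(RRBBRBBR) = { -2 -3/2 -11/8 -21/16 | -41/32 -5/4 -1 0 } — -83/64
value(RRBBRBBRR) = { -2 -3/2 -11/8 -21/16 | -83/64 -41/32 -5/4 -1 0 } — -167/128
value(RRBBRBBRRB) = { -2 -3/2 -11/8 -21/16 -167/128 | -83/64 -41/32 -5/4 -1 0 } — -333/256
value(RRBBRBBRRBR) = { -2 -3/2 -11/8 -21/16 -167/128 | -333/256 -83/64 -41/32 -5/4 -1 0 } — -667/512
value(RRBBRBBRRBRB) = { -2 -3/2 -11/8 -21/16 -167/128 -667/512 | -333/256 -83/64 -41/32 -5/4 -1 0 } — -1333/1024
value(RRBBRBBRRBRBR) = { -2 -3/2 -11/8 -21/16 -167/128 -667/512 | -1333/1024 -333/256 -83/64 -41/32 -5/4 -1 0 } — -2667/2048
value(RRBBRBBRRBRBRR) = { -2 -3/2 -11/8 -21/16 -167/128 -667/512 | -2667/2048 -1333/1024 -333/256 -83/64 -41/32 -5/4 -1 0 } — -5335/4096
value(RRBBRBBRRBRBRRR) = { -2 -3/2 -11/8 -21/16 -167/128 -667/512 | -5335/4096 -2667/2048 -1333/1024 -333/256 -83/64 -41/32 -5/4 -1 0 } — -10671/8192

-10671/8192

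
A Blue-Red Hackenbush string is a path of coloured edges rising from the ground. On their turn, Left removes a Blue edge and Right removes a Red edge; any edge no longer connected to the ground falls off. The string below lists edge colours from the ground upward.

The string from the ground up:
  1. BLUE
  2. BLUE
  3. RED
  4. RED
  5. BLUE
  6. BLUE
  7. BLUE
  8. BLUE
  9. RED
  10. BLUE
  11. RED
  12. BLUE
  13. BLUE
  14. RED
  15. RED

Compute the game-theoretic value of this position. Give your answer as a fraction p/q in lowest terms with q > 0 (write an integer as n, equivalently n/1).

12121/8192

step 1: add BLUE to get B; options L={ 0 } R={ — } so 1
step 2: add BLUE to get BB; options L={ 0; 1 } R={ — } so 2
step 3: add RED to get BBR; options L={ 0; 1 } R={ 2 } so 3/2
step 4: add RED to get BBRR; options L={ 0; 1 } R={ 3/2; 2 } so 5/4
step 5: add BLUE to get BBRRB; options L={ 0; 1; 5/4 } R={ 3/2; 2 } so 11/8
step 6: add BLUE to get BBRRBB; options L={ 0; 1; 5/4; 11/8 } R={ 3/2; 2 } so 23/16
step 7: add BLUE to get BBRRBBB; options L={ 0; 1; 5/4; 11/8; 23/16 } R={ 3/2; 2 } so 47/32
step 8: add BLUE to get BBRRBBBB; options L={ 0; 1; 5/4; 11/8; 23/16; 47/32 } R={ 3/2; 2 } so 95/64
step 9: add RED to get BBRRBBBBR; options L={ 0; 1; 5/4; 11/8; 23/16; 47/32 } R={ 95/64; 3/2; 2 } so 189/128
step 10: add BLUE to get BBRRBBBBRB; options L={ 0; 1; 5/4; 11/8; 23/16; 47/32; 189/128 } R={ 95/64; 3/2; 2 } so 379/256
step 11: add RED to get BBRRBBBBRBR; options L={ 0; 1; 5/4; 11/8; 23/16; 47/32; 189/128 } R={ 379/256; 95/64; 3/2; 2 } so 757/512
step 12: add BLUE to get BBRRBBBBRBRB; options L={ 0; 1; 5/4; 11/8; 23/16; 47/32; 189/128; 757/512 } R={ 379/256; 95/64; 3/2; 2 } so 1515/1024
step 13: add BLUE to get BBRRBBBBRBRBB; options L={ 0; 1; 5/4; 11/8; 23/16; 47/32; 189/128; 757/512; 1515/1024 } R={ 379/256; 95/64; 3/2; 2 } so 3031/2048
step 14: add RED to get BBRRBBBBRBRBBR; options L={ 0; 1; 5/4; 11/8; 23/16; 47/32; 189/128; 757/512; 1515/1024 } R={ 3031/2048; 379/256; 95/64; 3/2; 2 } so 6061/4096
step 15: add RED to get BBRRBBBBRBRBBRR; options L={ 0; 1; 5/4; 11/8; 23/16; 47/32; 189/128; 757/512; 1515/1024 } R={ 6061/4096; 3031/2048; 379/256; 95/64; 3/2; 2 } so 12121/8192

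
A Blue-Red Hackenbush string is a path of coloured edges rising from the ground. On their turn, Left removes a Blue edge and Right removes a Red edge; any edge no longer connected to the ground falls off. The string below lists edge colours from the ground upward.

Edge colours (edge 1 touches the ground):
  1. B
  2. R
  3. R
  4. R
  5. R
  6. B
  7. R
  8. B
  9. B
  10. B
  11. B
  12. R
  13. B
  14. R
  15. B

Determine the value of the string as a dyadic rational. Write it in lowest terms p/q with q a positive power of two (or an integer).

1515/16384

B: Left { 0 }, Right { (no moves) } ⇒ simplest 1
BR: Left { 0 }, Right { 1 } ⇒ simplest 1/2
BRR: Left { 0 }, Right { 1/2,1 } ⇒ simplest 1/4
BRRR: Left { 0 }, Right { 1/4,1/2,1 } ⇒ simplest 1/8
BRRRR: Left { 0 }, Right { 1/8,1/4,1/2,1 } ⇒ simplest 1/16
BRRRRB: Left { 0,1/16 }, Right { 1/8,1/4,1/2,1 } ⇒ simplest 3/32
BRRRRBR: Left { 0,1/16 }, Right { 3/32,1/8,1/4,1/2,1 } ⇒ simplest 5/64
BRRRRBRB: Left { 0,1/16,5/64 }, Right { 3/32,1/8,1/4,1/2,1 } ⇒ simplest 11/128
BRRRRBRBB: Left { 0,1/16,5/64,11/128 }, Right { 3/32,1/8,1/4,1/2,1 } ⇒ simplest 23/256
BRRRRBRBBB: Left { 0,1/16,5/64,11/128,23/256 }, Right { 3/32,1/8,1/4,1/2,1 } ⇒ simplest 47/512
BRRRRBRBBBB: Left { 0,1/16,5/64,11/128,23/256,47/512 }, Right { 3/32,1/8,1/4,1/2,1 } ⇒ simplest 95/1024
BRRRRBRBBBBR: Left { 0,1/16,5/64,11/128,23/256,47/512 }, Right { 95/1024,3/32,1/8,1/4,1/2,1 } ⇒ simplest 189/2048
BRRRRBRBBBBRB: Left { 0,1/16,5/64,11/128,23/256,47/512,189/2048 }, Right { 95/1024,3/32,1/8,1/4,1/2,1 } ⇒ simplest 379/4096
BRRRRBRBBBBRBR: Left { 0,1/16,5/64,11/128,23/256,47/512,189/2048 }, Right { 379/4096,95/1024,3/32,1/8,1/4,1/2,1 } ⇒ simplest 757/8192
BRRRRBRBBBBRBRB: Left { 0,1/16,5/64,11/128,23/256,47/512,189/2048,757/8192 }, Right { 379/4096,95/1024,3/32,1/8,1/4,1/2,1 } ⇒ simplest 1515/16384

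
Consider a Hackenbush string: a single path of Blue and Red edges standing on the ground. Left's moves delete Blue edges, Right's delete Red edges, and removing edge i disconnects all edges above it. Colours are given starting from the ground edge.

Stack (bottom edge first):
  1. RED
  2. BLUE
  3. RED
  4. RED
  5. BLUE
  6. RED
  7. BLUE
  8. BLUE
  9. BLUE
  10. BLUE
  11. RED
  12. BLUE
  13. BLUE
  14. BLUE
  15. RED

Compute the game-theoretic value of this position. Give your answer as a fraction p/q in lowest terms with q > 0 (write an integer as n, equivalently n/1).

Build v(s[:k]) for k = 1..15, string s = RED BLUE RED RED BLUE RED BLUE BLUE BLUE BLUE RED BLUE BLUE BLUE RED.
1 of 15 · R · max L −∞ · min R 0 => -1
2 of 15 · RB · max L -1 · min R 0 => -1/2
3 of 15 · RBR · max L -1 · min R -1/2 => -3/4
4 of 15 · RBRR · max L -1 · min R -3/4 => -7/8
5 of 15 · RBRRB · max L -7/8 · min R -3/4 => -13/16
6 of 15 · RBRRBR · max L -7/8 · min R -13/16 => -27/32
7 of 15 · RBRRBRB · max L -27/32 · min R -13/16 => -53/64
8 of 15 · RBRRBRBB · max L -53/64 · min R -13/16 => -105/128
9 of 15 · RBRRBRBBB · max L -105/128 · min R -13/16 => -209/256
10 of 15 · RBRRBRBBBB · max L -209/256 · min R -13/16 => -417/512
11 of 15 · RBRRBRBBBBR · max L -209/256 · min R -417/512 => -835/1024
12 of 15 · RBRRBRBBBBRB · max L -835/1024 · min R -417/512 => -1669/2048
13 of 15 · RBRRBRBBBBRBB · max L -1669/2048 · min R -417/512 => -3337/4096
14 of 15 · RBRRBRBBBBRBBB · max L -3337/4096 · min R -417/512 => -6673/8192
15 of 15 · RBRRBRBBBBRBBBR · max L -3337/4096 · min R -6673/8192 => -13347/16384

-13347/16384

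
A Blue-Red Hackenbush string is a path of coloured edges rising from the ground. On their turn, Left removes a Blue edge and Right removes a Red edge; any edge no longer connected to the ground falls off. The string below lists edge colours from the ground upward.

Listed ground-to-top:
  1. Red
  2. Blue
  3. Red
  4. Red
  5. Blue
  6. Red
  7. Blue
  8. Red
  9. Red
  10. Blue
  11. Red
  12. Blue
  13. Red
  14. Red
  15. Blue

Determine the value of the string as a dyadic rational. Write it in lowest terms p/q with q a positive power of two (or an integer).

val(R) = { ∅ | 0 } so -1
val(RB) = { -1 | 0 } so -1/2
val(RBR) = { -1 | -1/2; 0 } so -3/4
val(RBRR) = { -1 | -3/4; -1/2; 0 } so -7/8
val(RBRRB) = { -1; -7/8 | -3/4; -1/2; 0 } so -13/16
val(RBRRBR) = { -1; -7/8 | -13/16; -3/4; -1/2; 0 } so -27/32
val(RBRRBRB) = { -1; -7/8; -27/32 | -13/16; -3/4; -1/2; 0 } so -53/64
val(RBRRBRBR) = { -1; -7/8; -27/32 | -53/64; -13/16; -3/4; -1/2; 0 } so -107/128
val(RBRRBRBRR) = { -1; -7/8; -27/32 | -107/128; -53/64; -13/16; -3/4; -1/2; 0 } so -215/256
val(RBRRBRBRRB) = { -1; -7/8; -27/32; -215/256 | -107/128; -53/64; -13/16; -3/4; -1/2; 0 } so -429/512
val(RBRRBRBRRBR) = { -1; -7/8; -27/32; -215/256 | -429/512; -107/128; -53/64; -13/16; -3/4; -1/2; 0 } so -859/1024
val(RBRRBRBRRBRB) = { -1; -7/8; -27/32; -215/256; -859/1024 | -429/512; -107/128; -53/64; -13/16; -3/4; -1/2; 0 } so -1717/2048
val(RBRRBRBRRBRBR) = { -1; -7/8; -27/32; -215/256; -859/1024 | -1717/2048; -429/512; -107/128; -53/64; -13/16; -3/4; -1/2; 0 } so -3435/4096
val(RBRRBRBRRBRBRR) = { -1; -7/8; -27/32; -215/256; -859/1024 | -3435/4096; -1717/2048; -429/512; -107/128; -53/64; -13/16; -3/4; -1/2; 0 } so -6871/8192
val(RBRRBRBRRBRBRRB) = { -1; -7/8; -27/32; -215/256; -859/1024; -6871/8192 | -3435/4096; -1717/2048; -429/512; -107/128; -53/64; -13/16; -3/4; -1/2; 0 } so -13741/16384

-13741/16384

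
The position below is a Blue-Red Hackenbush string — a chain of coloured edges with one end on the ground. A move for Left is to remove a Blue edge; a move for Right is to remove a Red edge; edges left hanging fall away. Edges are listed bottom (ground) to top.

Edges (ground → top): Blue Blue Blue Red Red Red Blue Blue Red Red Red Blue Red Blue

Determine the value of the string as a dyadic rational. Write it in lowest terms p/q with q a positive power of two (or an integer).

val(B) = { 0 |  } -> 1
val(BB) = { 0,1 |  } -> 2
val(BBB) = { 0,1,2 |  } -> 3
val(BBBR) = { 0,1,2 | 3 } -> 5/2
val(BBBRR) = { 0,1,2 | 5/2,3 } -> 9/4
val(BBBRRR) = { 0,1,2 | 9/4,5/2,3 } -> 17/8
val(BBBRRRB) = { 0,1,2,17/8 | 9/4,5/2,3 } -> 35/16
val(BBBRRRBB) = { 0,1,2,17/8,35/16 | 9/4,5/2,3 } -> 71/32
val(BBBRRRBBR) = { 0,1,2,17/8,35/16 | 71/32,9/4,5/2,3 } -> 141/64
val(BBBRRRBBRR) = { 0,1,2,17/8,35/16 | 141/64,71/32,9/4,5/2,3 } -> 281/128
val(BBBRRRBBRRR) = { 0,1,2,17/8,35/16 | 281/128,141/64,71/32,9/4,5/2,3 } -> 561/256
val(BBBRRRBBRRRB) = { 0,1,2,17/8,35/16,561/256 | 281/128,141/64,71/32,9/4,5/2,3 } -> 1123/512
val(BBBRRRBBRRRBR) = { 0,1,2,17/8,35/16,561/256 | 1123/512,281/128,141/64,71/32,9/4,5/2,3 } -> 2245/1024
val(BBBRRRBBRRRBRB) = { 0,1,2,17/8,35/16,561/256,2245/1024 | 1123/512,281/128,141/64,71/32,9/4,5/2,3 } -> 4491/2048

4491/2048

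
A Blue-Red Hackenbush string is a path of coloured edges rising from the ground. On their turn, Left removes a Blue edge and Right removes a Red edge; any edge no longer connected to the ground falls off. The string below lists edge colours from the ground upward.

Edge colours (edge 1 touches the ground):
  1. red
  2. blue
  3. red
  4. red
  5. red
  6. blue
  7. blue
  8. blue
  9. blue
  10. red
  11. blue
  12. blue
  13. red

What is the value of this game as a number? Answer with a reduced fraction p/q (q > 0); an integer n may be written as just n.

-3603/4096

r: Left { — }, Right { 0 } gives simplest -1
rb: Left { -1 }, Right { 0 } gives simplest -1/2
rbr: Left { -1 }, Right { -1/2; 0 } gives simplest -3/4
rbrr: Left { -1 }, Right { -3/4; -1/2; 0 } gives simplest -7/8
rbrrr: Left { -1 }, Right { -7/8; -3/4; -1/2; 0 } gives simplest -15/16
rbrrrb: Left { -1; -15/16 }, Right { -7/8; -3/4; -1/2; 0 } gives simplest -29/32
rbrrrbb: Left { -1; -15/16; -29/32 }, Right { -7/8; -3/4; -1/2; 0 } gives simplest -57/64
rbrrrbbb: Left { -1; -15/16; -29/32; -57/64 }, Right { -7/8; -3/4; -1/2; 0 } gives simplest -113/128
rbrrrbbbb: Left { -1; -15/16; -29/32; -57/64; -113/128 }, Right { -7/8; -3/4; -1/2; 0 } gives simplest -225/256
rbrrrbbbbr: Left { -1; -15/16; -29/32; -57/64; -113/128 }, Right { -225/256; -7/8; -3/4; -1/2; 0 } gives simplest -451/512
rbrrrbbbbrb: Left { -1; -15/16; -29/32; -57/64; -113/128; -451/512 }, Right { -225/256; -7/8; -3/4; -1/2; 0 } gives simplest -901/1024
rbrrrbbbbrbb: Left { -1; -15/16; -29/32; -57/64; -113/128; -451/512; -901/1024 }, Right { -225/256; -7/8; -3/4; -1/2; 0 } gives simplest -1801/2048
rbrrrbbbbrbbr: Left { -1; -15/16; -29/32; -57/64; -113/128; -451/512; -901/1024 }, Right { -1801/2048; -225/256; -7/8; -3/4; -1/2; 0 } gives simplest -3603/4096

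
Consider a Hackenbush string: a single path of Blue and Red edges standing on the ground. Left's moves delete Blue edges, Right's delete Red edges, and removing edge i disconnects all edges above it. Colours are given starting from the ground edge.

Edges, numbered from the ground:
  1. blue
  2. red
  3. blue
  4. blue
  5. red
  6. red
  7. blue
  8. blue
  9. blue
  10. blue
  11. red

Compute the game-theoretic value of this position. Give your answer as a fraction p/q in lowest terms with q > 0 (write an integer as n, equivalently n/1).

edge 1 of 11 (blue): { 0 | (no moves) } → 1
edge 2 of 11 (red): { 0 | 1 } → 1/2
edge 3 of 11 (blue): { 0,1/2 | 1 } → 3/4
edge 4 of 11 (blue): { 0,1/2,3/4 | 1 } → 7/8
edge 5 of 11 (red): { 0,1/2,3/4 | 7/8,1 } → 13/16
edge 6 of 11 (red): { 0,1/2,3/4 | 13/16,7/8,1 } → 25/32
edge 7 of 11 (blue): { 0,1/2,3/4,25/32 | 13/16,7/8,1 } → 51/64
edge 8 of 11 (blue): { 0,1/2,3/4,25/32,51/64 | 13/16,7/8,1 } → 103/128
edge 9 of 11 (blue): { 0,1/2,3/4,25/32,51/64,103/128 | 13/16,7/8,1 } → 207/256
edge 10 of 11 (blue): { 0,1/2,3/4,25/32,51/64,103/128,207/256 | 13/16,7/8,1 } → 415/512
edge 11 of 11 (red): { 0,1/2,3/4,25/32,51/64,103/128,207/256 | 415/512,13/16,7/8,1 } → 829/1024

829/1024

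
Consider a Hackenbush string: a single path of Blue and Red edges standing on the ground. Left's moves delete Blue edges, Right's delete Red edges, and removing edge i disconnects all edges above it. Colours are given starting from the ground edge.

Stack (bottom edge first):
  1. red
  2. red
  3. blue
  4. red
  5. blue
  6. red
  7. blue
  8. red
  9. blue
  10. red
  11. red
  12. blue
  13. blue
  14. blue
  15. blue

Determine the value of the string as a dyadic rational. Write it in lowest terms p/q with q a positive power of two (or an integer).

-13665/8192

r: Left {  }, Right { 0 } so simplest -1
rr: Left {  }, Right { -1 0 } so simplest -2
rrb: Left { -2 }, Right { -1 0 } so simplest -3/2
rrbr: Left { -2 }, Right { -3/2 -1 0 } so simplest -7/4
rrbrb: Left { -2 -7/4 }, Right { -3/2 -1 0 } so simplest -13/8
rrbrbr: Left { -2 -7/4 }, Right { -13/8 -3/2 -1 0 } so simplest -27/16
rrbrbrb: Left { -2 -7/4 -27/16 }, Right { -13/8 -3/2 -1 0 } so simplest -53/32
rrbrbrbr: Left { -2 -7/4 -27/16 }, Right { -53/32 -13/8 -3/2 -1 0 } so simplest -107/64
rrbrbrbrb: Left { -2 -7/4 -27/16 -107/64 }, Right { -53/32 -13/8 -3/2 -1 0 } so simplest -213/128
rrbrbrbrbr: Left { -2 -7/4 -27/16 -107/64 }, Right { -213/128 -53/32 -13/8 -3/2 -1 0 } so simplest -427/256
rrbrbrbrbrr: Left { -2 -7/4 -27/16 -107/64 }, Right { -427/256 -213/128 -53/32 -13/8 -3/2 -1 0 } so simplest -855/512
rrbrbrbrbrrb: Left { -2 -7/4 -27/16 -107/64 -855/512 }, Right { -427/256 -213/128 -53/32 -13/8 -3/2 -1 0 } so simplest -1709/1024
rrbrbrbrbrrbb: Left { -2 -7/4 -27/16 -107/64 -855/512 -1709/1024 }, Right { -427/256 -213/128 -53/32 -13/8 -3/2 -1 0 } so simplest -3417/2048
rrbrbrbrbrrbbb: Left { -2 -7/4 -27/16 -107/64 -855/512 -1709/1024 -3417/2048 }, Right { -427/256 -213/128 -53/32 -13/8 -3/2 -1 0 } so simplest -6833/4096
rrbrbrbrbrrbbbb: Left { -2 -7/4 -27/16 -107/64 -855/512 -1709/1024 -3417/2048 -6833/4096 }, Right { -427/256 -213/128 -53/32 -13/8 -3/2 -1 0 } so simplest -13665/8192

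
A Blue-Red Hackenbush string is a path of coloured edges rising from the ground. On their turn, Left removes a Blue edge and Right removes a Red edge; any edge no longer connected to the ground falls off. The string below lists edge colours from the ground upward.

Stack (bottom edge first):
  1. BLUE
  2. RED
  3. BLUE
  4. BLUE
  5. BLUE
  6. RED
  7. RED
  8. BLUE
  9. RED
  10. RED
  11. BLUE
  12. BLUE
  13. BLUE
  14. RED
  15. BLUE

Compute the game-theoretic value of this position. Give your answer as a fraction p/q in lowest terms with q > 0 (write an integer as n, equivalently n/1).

B: Left { 0 }, Right {  } so simplest 1
BR: Left { 0 }, Right { 1 } so simplest 1/2
BRB: Left { 0; 1/2 }, Right { 1 } so simplest 3/4
BRBB: Left { 0; 1/2; 3/4 }, Right { 1 } so simplest 7/8
BRBBB: Left { 0; 1/2; 3/4; 7/8 }, Right { 1 } so simplest 15/16
BRBBBR: Left { 0; 1/2; 3/4; 7/8 }, Right { 15/16; 1 } so simplest 29/32
BRBBBRR: Left { 0; 1/2; 3/4; 7/8 }, Right { 29/32; 15/16; 1 } so simplest 57/64
BRBBBRRB: Left { 0; 1/2; 3/4; 7/8; 57/64 }, Right { 29/32; 15/16; 1 } so simplest 115/128
BRBBBRRBR: Left { 0; 1/2; 3/4; 7/8; 57/64 }, Right { 115/128; 29/32; 15/16; 1 } so simplest 229/256
BRBBBRRBRR: Left { 0; 1/2; 3/4; 7/8; 57/64 }, Right { 229/256; 115/128; 29/32; 15/16; 1 } so simplest 457/512
BRBBBRRBRRB: Left { 0; 1/2; 3/4; 7/8; 57/64; 457/512 }, Right { 229/256; 115/128; 29/32; 15/16; 1 } so simplest 915/1024
BRBBBRRBRRBB: Left { 0; 1/2; 3/4; 7/8; 57/64; 457/512; 915/1024 }, Right { 229/256; 115/128; 29/32; 15/16; 1 } so simplest 1831/2048
BRBBBRRBRRBBB: Left { 0; 1/2; 3/4; 7/8; 57/64; 457/512; 915/1024; 1831/2048 }, Right { 229/256; 115/128; 29/32; 15/16; 1 } so simplest 3663/4096
BRBBBRRBRRBBBR: Left { 0; 1/2; 3/4; 7/8; 57/64; 457/512; 915/1024; 1831/2048 }, Right { 3663/4096; 229/256; 115/128; 29/32; 15/16; 1 } so simplest 7325/8192
BRBBBRRBRRBBBRB: Left { 0; 1/2; 3/4; 7/8; 57/64; 457/512; 915/1024; 1831/2048; 7325/8192 }, Right { 3663/4096; 229/256; 115/128; 29/32; 15/16; 1 } so simplest 14651/16384

14651/16384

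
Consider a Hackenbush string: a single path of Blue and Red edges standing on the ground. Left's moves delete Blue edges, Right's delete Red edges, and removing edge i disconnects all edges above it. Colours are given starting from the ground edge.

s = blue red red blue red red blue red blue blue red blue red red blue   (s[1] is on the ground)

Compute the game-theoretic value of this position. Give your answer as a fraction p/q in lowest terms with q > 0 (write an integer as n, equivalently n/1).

Recurse on prefixes of the 15-edge string blue red red blue red red blue red blue blue red blue red red blue:
val(b) = { 0 | (no moves) } → 1
val(br) = { 0 | 1 } → 1/2
val(brr) = { 0 | 1/2 1 } → 1/4
val(brrb) = { 0 1/4 | 1/2 1 } → 3/8
val(brrbr) = { 0 1/4 | 3/8 1/2 1 } → 5/16
val(brrbrr) = { 0 1/4 | 5/16 3/8 1/2 1 } → 9/32
val(brrbrrb) = { 0 1/4 9/32 | 5/16 3/8 1/2 1 } → 19/64
val(brrbrrbr) = { 0 1/4 9/32 | 19/64 5/16 3/8 1/2 1 } → 37/128
val(brrbrrbrb) = { 0 1/4 9/32 37/128 | 19/64 5/16 3/8 1/2 1 } → 75/256
val(brrbrrbrbb) = { 0 1/4 9/32 37/128 75/256 | 19/64 5/16 3/8 1/2 1 } → 151/512
val(brrbrrbrbbr) = { 0 1/4 9/32 37/128 75/256 | 151/512 19/64 5/16 3/8 1/2 1 } → 301/1024
val(brrbrrbrbbrb) = { 0 1/4 9/32 37/128 75/256 301/1024 | 151/512 19/64 5/16 3/8 1/2 1 } → 603/2048
val(brrbrrbrbbrbr) = { 0 1/4 9/32 37/128 75/256 301/1024 | 603/2048 151/512 19/64 5/16 3/8 1/2 1 } → 1205/4096
val(brrbrrbrbbrbrr) = { 0 1/4 9/32 37/128 75/256 301/1024 | 1205/4096 603/2048 151/512 19/64 5/16 3/8 1/2 1 } → 2409/8192
val(brrbrrbrbbrbrrb) = { 0 1/4 9/32 37/128 75/256 301/1024 2409/8192 | 1205/4096 603/2048 151/512 19/64 5/16 3/8 1/2 1 } → 4819/16384

4819/16384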